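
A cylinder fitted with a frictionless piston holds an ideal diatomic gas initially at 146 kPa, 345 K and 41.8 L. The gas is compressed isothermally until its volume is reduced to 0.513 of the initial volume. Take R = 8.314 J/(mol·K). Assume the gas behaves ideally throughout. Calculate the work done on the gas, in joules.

4070 J

n = P₁V₁/(RT₁) = 146×41.8/(8.314×345) = 2.13 mol.
Isothermal: T stays 345 K; PV = const ⇒ V₂ = 21.4 L, P₂ = 285 kPa.
W = nRT ln(V₂/V₁) = 2.13×8.314×345×ln(0.513) = -4070 J.
Work done on the gas = −W_by = 4070 J.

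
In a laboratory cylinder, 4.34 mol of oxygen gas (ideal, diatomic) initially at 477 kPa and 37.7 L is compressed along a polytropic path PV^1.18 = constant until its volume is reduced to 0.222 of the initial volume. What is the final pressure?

2820 kPa

T₁ = P₁V₁/(nR) = 477×37.7/(4.34×8.314) = 498 K.
Polytropic n=1.18: T₂ = T₁(V₁/V₂)^(n−1) = 498×(4.50)^0.18 = 653 K; P₂ = P₁(V₁/V₂)^n = 2820 kPa.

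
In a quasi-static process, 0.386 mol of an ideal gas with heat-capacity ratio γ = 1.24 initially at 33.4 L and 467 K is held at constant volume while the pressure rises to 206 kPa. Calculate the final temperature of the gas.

P₁ = nRT₁/V₁ = 0.386×8.314×467/33.4 = 44.9 kPa.
Isochoric: V stays 33.4 L; P/T = const ⇒ T₂ = 2140 K, P₂ = 206 kPa.

2140 K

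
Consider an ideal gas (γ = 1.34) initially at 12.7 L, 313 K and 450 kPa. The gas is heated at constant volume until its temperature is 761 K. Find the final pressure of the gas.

1090 kPa

Isochoric: V stays 12.7 L; P/T = const ⇒ T₂ = 761 K, P₂ = 1090 kPa.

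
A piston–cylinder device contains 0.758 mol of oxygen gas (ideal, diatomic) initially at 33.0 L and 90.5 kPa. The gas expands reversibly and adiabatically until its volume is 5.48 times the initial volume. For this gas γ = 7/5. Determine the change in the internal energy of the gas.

-3690 J

T₁ = P₁V₁/(nR) = 90.5×33.0/(0.758×8.314) = 474 K.
Adiabatic: TV^(γ−1) = const ⇒ T₂ = 474×(0.182)^0.400 = 240 K; PV^γ = const ⇒ P₂ = 8.36 kPa.
For an ideal gas ΔU = nCvΔT with Cv = (5/2)R = 20.8 J/(mol·K).
ΔU = 0.758×20.8×(240−474) = -3690 J.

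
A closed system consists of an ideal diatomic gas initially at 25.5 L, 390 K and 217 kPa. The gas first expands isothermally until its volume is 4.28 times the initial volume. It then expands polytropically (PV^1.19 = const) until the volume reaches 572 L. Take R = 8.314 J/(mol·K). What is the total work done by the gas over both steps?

15900 J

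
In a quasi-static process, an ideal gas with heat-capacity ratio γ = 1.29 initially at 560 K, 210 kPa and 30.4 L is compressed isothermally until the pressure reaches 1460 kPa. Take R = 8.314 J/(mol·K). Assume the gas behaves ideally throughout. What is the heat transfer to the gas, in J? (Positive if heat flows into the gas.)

-12400 J

n = P₁V₁/(RT₁) = 210×30.4/(8.314×560) = 1.37 mol.
Isothermal: T stays 560 K; PV = const ⇒ V₂ = 4.37 L, P₂ = 1460 kPa.
ΔU = 0 (ideal gas, T constant).
W = nRT ln(V₂/V₁) = 1.37×8.314×560×ln(0.144) = -12400 J.
Q = ΔU + W = -12400 J.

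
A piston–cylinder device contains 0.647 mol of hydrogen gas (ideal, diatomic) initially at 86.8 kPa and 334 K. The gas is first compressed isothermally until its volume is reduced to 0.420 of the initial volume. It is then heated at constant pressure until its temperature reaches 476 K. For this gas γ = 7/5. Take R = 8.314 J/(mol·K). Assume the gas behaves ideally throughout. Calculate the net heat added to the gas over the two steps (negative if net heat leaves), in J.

1110 J

V₁ = nRT₁/P₁ = 0.647×8.314×334/86.8 = 20.7 L.
Step 1 — Isothermal: T stays 334 K; PV = const ⇒ V₂ = 8.69 L, P₂ = 207 kPa.
ΔU = 0 (ideal gas, T constant).
W = nRT ln(V₂/V₁) = 0.647×8.314×334×ln(0.420) = -1560 J.
Q = ΔU + W = -1560 J.
State after step 1: P = 207 kPa, V = 8.69 L, T = 334 K.
Step 2 — Isobaric: P stays 207 kPa; V/T = const ⇒ T₂ = 476 K, V₂ = 12.4 L.
W = PΔV = 207×(12.4−8.69) kPa·L = 764 J.
ΔU = nCvΔT = 0.647×20.8×(476−334) = 1910 J.
Q = ΔU + W = nCpΔT = 2670 J.
Net over both steps: W = -795 J, Q = 1110 J, ΔU = 1910 J.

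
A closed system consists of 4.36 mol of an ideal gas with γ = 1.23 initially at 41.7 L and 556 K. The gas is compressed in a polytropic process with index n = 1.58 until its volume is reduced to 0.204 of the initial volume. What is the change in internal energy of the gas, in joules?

P₁ = nRT₁/V₁ = 4.36×8.314×556/41.7 = 483 kPa.
Polytropic n=1.58: T₂ = T₁(V₁/V₂)^(n−1) = 556×(4.90)^0.58 = 1400 K; P₂ = P₁(V₁/V₂)^n = 5960 kPa.
For an ideal gas ΔU = nCvΔT with Cv = R/(γ−1) = 36.1 J/(mol·K).
ΔU = 4.36×36.1×(1400−556) = 133000 J.

133000 J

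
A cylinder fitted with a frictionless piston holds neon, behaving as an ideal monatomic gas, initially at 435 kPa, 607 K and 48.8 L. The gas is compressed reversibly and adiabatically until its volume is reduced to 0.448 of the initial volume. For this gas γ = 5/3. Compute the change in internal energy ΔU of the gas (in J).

n = P₁V₁/(RT₁) = 435×48.8/(8.314×607) = 4.21 mol.
Adiabatic: TV^(γ−1) = const ⇒ T₂ = 607×(2.23)^0.667 = 1040 K; PV^γ = const ⇒ P₂ = 1660 kPa.
For an ideal gas ΔU = nCvΔT with Cv = (3/2)R = 12.5 J/(mol·K).
ΔU = 4.21×12.5×(1040−607) = 22500 J.

22500 J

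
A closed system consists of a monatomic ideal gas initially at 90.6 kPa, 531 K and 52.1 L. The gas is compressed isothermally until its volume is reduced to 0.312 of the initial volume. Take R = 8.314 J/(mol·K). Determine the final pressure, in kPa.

290 kPa

Isothermal: T stays 531 K; PV = const ⇒ V₂ = 16.3 L, P₂ = 290 kPa.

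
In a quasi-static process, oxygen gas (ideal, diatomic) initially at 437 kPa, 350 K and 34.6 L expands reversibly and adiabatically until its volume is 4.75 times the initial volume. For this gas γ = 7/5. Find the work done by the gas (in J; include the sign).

n = P₁V₁/(RT₁) = 437×34.6/(8.314×350) = 5.20 mol.
Adiabatic: TV^(γ−1) = const ⇒ T₂ = 350×(0.211)^0.400 = 188 K; PV^γ = const ⇒ P₂ = 49.3 kPa.
ΔU = nCvΔT = 5.20×20.8×(188−350) = -17500 J.
Q = 0 for an adiabatic process, so W = −ΔU = 17500 J.

17500 J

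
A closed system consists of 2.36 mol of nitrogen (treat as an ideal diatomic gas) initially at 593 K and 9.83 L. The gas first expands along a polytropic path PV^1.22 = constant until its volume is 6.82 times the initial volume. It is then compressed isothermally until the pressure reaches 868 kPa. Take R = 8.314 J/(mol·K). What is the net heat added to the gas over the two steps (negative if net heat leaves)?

-7300 J

P₁ = nRT₁/V₁ = 2.36×8.314×593/9.83 = 1180 kPa.
Step 1 — Polytropic n=1.22: T₂ = T₁(V₁/V₂)^(n−1) = 593×(0.147)^0.22 = 389 K; P₂ = P₁(V₁/V₂)^n = 114 kPa.
W = (P₁V₁−P₂V₂)/(n−1) = (1180×9.83−114×67.0)/0.22 = 18200 J.
ΔU = nCvΔT = 2.36×20.8×(389−593) = -10000 J.
Q = ΔU + W = 8200 J.
State after step 1: P = 114 kPa, V = 67.0 L, T = 389 K.
Step 2 — Isothermal: T stays 389 K; PV = const ⇒ V₂ = 8.79 L, P₂ = 868 kPa.
ΔU = 0 (ideal gas, T constant).
W = nRT ln(V₂/V₁) = 2.36×8.314×389×ln(0.131) = -15500 J.
Q = ΔU + W = -15500 J.
Net over both steps: W = 2720 J, Q = -7300 J, ΔU = -10000 J.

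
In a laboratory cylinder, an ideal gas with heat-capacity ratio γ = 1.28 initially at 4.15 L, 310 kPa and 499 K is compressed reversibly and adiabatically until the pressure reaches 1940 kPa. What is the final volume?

Adiabatic: T₂/T₁ = (P₂/P₁)^((γ−1)/γ) ⇒ T₂ = 499×(6.26)^0.219 = 745 K; V₂ = 0.990 L.

0.990 L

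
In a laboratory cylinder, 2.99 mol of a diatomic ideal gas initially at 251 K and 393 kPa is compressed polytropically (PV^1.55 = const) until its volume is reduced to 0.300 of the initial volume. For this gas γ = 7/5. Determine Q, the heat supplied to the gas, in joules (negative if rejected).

3990 J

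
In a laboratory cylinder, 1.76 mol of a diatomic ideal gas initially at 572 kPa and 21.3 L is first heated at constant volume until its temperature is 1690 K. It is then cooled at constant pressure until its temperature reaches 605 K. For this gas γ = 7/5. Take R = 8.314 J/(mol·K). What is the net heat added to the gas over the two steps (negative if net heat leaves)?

T₁ = P₁V₁/(nR) = 572×21.3/(1.76×8.314) = 833 K.
Step 1 — Isochoric: V stays 21.3 L; P/T = const ⇒ T₂ = 1690 K, P₂ = 1160 kPa.
W = 0 (no volume change).
ΔU = nCvΔT = 1.76×20.8×(1690−833) = 31400 J.
Q = ΔU = 31400 J.
State after step 1: P = 1160 kPa, V = 21.3 L, T = 1690 K.
Step 2 — Isobaric: P stays 1160 kPa; V/T = const ⇒ T₂ = 605 K, V₂ = 7.63 L.
W = PΔV = 1160×(7.63−21.3) kPa·L = -15900 J.
ΔU = nCvΔT = 1.76×20.8×(605−1690) = -39700 J.
Q = ΔU + W = nCpΔT = -55600 J.
Net over both steps: W = -15900 J, Q = -24200 J, ΔU = -8330 J.

-24200 J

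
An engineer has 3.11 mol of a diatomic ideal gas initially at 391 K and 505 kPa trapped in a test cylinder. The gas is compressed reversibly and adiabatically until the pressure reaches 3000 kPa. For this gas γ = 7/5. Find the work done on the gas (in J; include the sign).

V₁ = nRT₁/P₁ = 3.11×8.314×391/505 = 20.0 L.
Adiabatic: T₂/T₁ = (P₂/P₁)^((γ−1)/γ) ⇒ T₂ = 391×(5.94)^0.286 = 651 K; V₂ = 5.61 L.
ΔU = nCvΔT = 3.11×20.8×(651−391) = 16800 J.
Q = 0 for an adiabatic process, so W = −ΔU = -16800 J.
Work done on the gas = −W_by = 16800 J.

16800 J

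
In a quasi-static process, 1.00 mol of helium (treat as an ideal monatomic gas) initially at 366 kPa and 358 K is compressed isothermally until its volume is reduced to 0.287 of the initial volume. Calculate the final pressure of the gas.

1280 kPa

V₁ = nRT₁/P₁ = 1.00×8.314×358/366 = 8.13 L.
Isothermal: T stays 358 K; PV = const ⇒ V₂ = 2.33 L, P₂ = 1280 kPa.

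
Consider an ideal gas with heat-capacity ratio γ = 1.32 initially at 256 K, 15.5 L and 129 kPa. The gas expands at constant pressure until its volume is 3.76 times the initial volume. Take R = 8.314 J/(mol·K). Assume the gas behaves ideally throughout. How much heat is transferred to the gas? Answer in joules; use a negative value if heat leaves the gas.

22800 J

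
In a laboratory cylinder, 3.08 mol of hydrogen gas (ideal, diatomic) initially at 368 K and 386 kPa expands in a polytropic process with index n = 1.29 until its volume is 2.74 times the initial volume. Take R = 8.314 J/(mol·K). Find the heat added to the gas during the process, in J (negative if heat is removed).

2260 J

V₁ = nRT₁/P₁ = 3.08×8.314×368/386 = 24.4 L.
Polytropic n=1.29: T₂ = T₁(V₁/V₂)^(n−1) = 368×(0.365)^0.29 = 275 K; P₂ = P₁(V₁/V₂)^n = 105 kPa.
W = (P₁V₁−P₂V₂)/(n−1) = (386×24.4−105×66.9)/0.29 = 8240 J.
ΔU = nCvΔT = 3.08×20.8×(275−368) = -5970 J.
Q = ΔU + W = 2260 J.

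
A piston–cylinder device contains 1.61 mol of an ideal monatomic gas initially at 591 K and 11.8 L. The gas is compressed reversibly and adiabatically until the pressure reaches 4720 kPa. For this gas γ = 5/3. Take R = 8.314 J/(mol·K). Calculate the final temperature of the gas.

P₁ = nRT₁/V₁ = 1.61×8.314×591/11.8 = 670 kPa.
Adiabatic: T₂/T₁ = (P₂/P₁)^((γ−1)/γ) ⇒ T₂ = 591×(7.04)^0.400 = 1290 K; V₂ = 3.66 L.

1290 K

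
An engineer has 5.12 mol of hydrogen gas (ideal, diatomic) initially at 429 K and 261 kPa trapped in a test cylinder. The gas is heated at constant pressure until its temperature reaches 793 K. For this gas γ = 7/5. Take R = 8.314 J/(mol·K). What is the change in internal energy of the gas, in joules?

V₁ = nRT₁/P₁ = 5.12×8.314×429/261 = 70.0 L.
Isobaric: P stays 261 kPa; V/T = const ⇒ T₂ = 793 K, V₂ = 129 L.
For an ideal gas ΔU = nCvΔT with Cv = (5/2)R = 20.8 J/(mol·K).
ΔU = 5.12×20.8×(793−429) = 38700 J.

38700 J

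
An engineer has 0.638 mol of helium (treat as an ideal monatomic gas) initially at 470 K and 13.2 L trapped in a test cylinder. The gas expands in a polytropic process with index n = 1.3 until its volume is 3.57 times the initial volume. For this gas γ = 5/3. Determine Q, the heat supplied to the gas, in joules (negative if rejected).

P₁ = nRT₁/V₁ = 0.638×8.314×470/13.2 = 189 kPa.
Polytropic n=1.3: T₂ = T₁(V₁/V₂)^(n−1) = 470×(0.280)^0.30 = 321 K; P₂ = P₁(V₁/V₂)^n = 36.1 kPa.
W = (P₁V₁−P₂V₂)/(n−1) = (189×13.2−36.1×47.1)/0.30 = 2640 J.
ΔU = nCvΔT = 0.638×12.5×(321−470) = -1190 J.
Q = ΔU + W = 1450 J.

1450 J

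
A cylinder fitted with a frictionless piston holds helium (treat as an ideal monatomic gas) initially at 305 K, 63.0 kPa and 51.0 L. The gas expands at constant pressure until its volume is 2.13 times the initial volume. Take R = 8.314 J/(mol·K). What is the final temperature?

Isobaric: P stays 63.0 kPa; V/T = const ⇒ T₂ = 650 K, V₂ = 109 L.

650 K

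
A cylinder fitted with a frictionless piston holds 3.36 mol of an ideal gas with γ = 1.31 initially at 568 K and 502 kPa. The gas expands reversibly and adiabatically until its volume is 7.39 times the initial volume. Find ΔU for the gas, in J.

-23700 J

V₁ = nRT₁/P₁ = 3.36×8.314×568/502 = 31.6 L.
Adiabatic: TV^(γ−1) = const ⇒ T₂ = 568×(0.135)^0.310 = 306 K; PV^γ = const ⇒ P₂ = 36.5 kPa.
For an ideal gas ΔU = nCvΔT with Cv = R/(γ−1) = 26.8 J/(mol·K).
ΔU = 3.36×26.8×(306−568) = -23700 J.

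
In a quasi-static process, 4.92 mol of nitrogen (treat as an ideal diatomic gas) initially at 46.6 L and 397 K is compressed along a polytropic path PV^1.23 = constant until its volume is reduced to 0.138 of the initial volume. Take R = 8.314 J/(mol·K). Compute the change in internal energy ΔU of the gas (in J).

P₁ = nRT₁/V₁ = 4.92×8.314×397/46.6 = 348 kPa.
Polytropic n=1.23: T₂ = T₁(V₁/V₂)^(n−1) = 397×(7.25)^0.23 = 626 K; P₂ = P₁(V₁/V₂)^n = 3980 kPa.
For an ideal gas ΔU = nCvΔT with Cv = (5/2)R = 20.8 J/(mol·K).
ΔU = 4.92×20.8×(626−397) = 23400 J.

23400 J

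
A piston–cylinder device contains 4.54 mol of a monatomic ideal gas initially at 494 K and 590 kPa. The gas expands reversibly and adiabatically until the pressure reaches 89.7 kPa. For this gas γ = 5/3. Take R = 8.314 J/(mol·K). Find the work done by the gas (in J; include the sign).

V₁ = nRT₁/P₁ = 4.54×8.314×494/590 = 31.6 L.
Adiabatic: T₂/T₁ = (P₂/P₁)^((γ−1)/γ) ⇒ T₂ = 494×(0.152)^0.400 = 233 K; V₂ = 97.9 L.
ΔU = nCvΔT = 4.54×12.5×(233−494) = -14800 J.
Q = 0 for an adiabatic process, so W = −ΔU = 14800 J.

14800 J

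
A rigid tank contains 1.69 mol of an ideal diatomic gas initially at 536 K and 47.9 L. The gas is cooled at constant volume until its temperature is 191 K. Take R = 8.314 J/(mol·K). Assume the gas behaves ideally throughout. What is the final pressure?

56.0 kPa

P₁ = nRT₁/V₁ = 1.69×8.314×536/47.9 = 157 kPa.
Isochoric: V stays 47.9 L; P/T = const ⇒ T₂ = 191 K, P₂ = 56.0 kPa.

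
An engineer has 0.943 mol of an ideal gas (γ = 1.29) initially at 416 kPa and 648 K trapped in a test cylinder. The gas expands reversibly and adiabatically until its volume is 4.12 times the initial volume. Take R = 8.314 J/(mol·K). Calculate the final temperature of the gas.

430 K

V₁ = nRT₁/P₁ = 0.943×8.314×648/416 = 12.2 L.
Adiabatic: TV^(γ−1) = const ⇒ T₂ = 648×(0.243)^0.290 = 430 K; PV^γ = const ⇒ P₂ = 67.0 kPa.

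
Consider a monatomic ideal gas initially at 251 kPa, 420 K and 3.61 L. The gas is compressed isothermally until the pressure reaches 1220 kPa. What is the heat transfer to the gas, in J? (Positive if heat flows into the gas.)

n = P₁V₁/(RT₁) = 251×3.61/(8.314×420) = 0.259 mol.
Isothermal: T stays 420 K; PV = const ⇒ V₂ = 0.743 L, P₂ = 1220 kPa.
ΔU = 0 (ideal gas, T constant).
W = nRT ln(V₂/V₁) = 0.259×8.314×420×ln(0.206) = -1430 J.
Q = ΔU + W = -1430 J.

-1430 J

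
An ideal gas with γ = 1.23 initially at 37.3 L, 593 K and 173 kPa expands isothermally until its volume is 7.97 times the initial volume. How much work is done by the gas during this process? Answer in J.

n = P₁V₁/(RT₁) = 173×37.3/(8.314×593) = 1.31 mol.
Isothermal: T stays 593 K; PV = const ⇒ V₂ = 297 L, P₂ = 21.7 kPa.
W = nRT ln(V₂/V₁) = 1.31×8.314×593×ln(7.97) = 13400 J.

13400 J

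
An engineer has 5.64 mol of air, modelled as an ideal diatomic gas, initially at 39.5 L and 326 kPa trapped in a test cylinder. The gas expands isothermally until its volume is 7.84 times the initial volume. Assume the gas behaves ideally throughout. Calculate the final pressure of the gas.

41.6 kPa

T₁ = P₁V₁/(nR) = 326×39.5/(5.64×8.314) = 275 K.
Isothermal: T stays 275 K; PV = const ⇒ V₂ = 310 L, P₂ = 41.6 kPa.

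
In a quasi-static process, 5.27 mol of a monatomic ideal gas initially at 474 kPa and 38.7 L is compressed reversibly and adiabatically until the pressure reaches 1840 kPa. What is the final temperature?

720 K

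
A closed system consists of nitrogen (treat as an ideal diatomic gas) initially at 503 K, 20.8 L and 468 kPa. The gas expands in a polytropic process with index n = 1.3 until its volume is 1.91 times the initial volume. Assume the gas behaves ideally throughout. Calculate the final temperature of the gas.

414 K

Polytropic n=1.3: T₂ = T₁(V₁/V₂)^(n−1) = 503×(0.524)^0.30 = 414 K; P₂ = P₁(V₁/V₂)^n = 202 kPa.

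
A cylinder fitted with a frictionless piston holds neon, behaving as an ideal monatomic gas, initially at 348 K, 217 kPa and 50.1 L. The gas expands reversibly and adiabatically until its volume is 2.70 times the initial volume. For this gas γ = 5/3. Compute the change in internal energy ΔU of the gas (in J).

n = P₁V₁/(RT₁) = 217×50.1/(8.314×348) = 3.76 mol.
Adiabatic: TV^(γ−1) = const ⇒ T₂ = 348×(0.370)^0.667 = 179 K; PV^γ = const ⇒ P₂ = 41.4 kPa.
For an ideal gas ΔU = nCvΔT with Cv = (3/2)R = 12.5 J/(mol·K).
ΔU = 3.76×12.5×(179−348) = -7900 J.

-7900 J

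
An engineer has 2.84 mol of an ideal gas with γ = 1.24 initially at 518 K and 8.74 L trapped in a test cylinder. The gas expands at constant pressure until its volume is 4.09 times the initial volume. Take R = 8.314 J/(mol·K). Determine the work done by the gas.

37800 J

P₁ = nRT₁/V₁ = 2.84×8.314×518/8.74 = 1400 kPa.
Isobaric: P stays 1400 kPa; V/T = const ⇒ T₂ = 2120 K, V₂ = 35.7 L.
W = PΔV = 1400×(35.7−8.74) kPa·L = 37800 J.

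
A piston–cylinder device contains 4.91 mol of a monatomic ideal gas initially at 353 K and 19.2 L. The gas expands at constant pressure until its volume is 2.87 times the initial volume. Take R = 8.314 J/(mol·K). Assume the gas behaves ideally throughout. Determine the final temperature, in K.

1010 K

P₁ = nRT₁/V₁ = 4.91×8.314×353/19.2 = 751 kPa.
Isobaric: P stays 751 kPa; V/T = const ⇒ T₂ = 1010 K, V₂ = 55.1 L.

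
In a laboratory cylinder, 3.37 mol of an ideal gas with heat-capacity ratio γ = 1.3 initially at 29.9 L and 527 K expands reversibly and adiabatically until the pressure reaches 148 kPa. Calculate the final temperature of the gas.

P₁ = nRT₁/V₁ = 3.37×8.314×527/29.9 = 494 kPa.
Adiabatic: T₂/T₁ = (P₂/P₁)^((γ−1)/γ) ⇒ T₂ = 527×(0.300)^0.231 = 399 K; V₂ = 75.5 L.

399 K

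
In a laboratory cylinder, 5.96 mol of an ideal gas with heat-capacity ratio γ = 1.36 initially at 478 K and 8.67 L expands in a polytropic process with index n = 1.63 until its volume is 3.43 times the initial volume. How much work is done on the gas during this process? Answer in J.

P₁ = nRT₁/V₁ = 5.96×8.314×478/8.67 = 2730 kPa.
Polytropic n=1.63: T₂ = T₁(V₁/V₂)^(n−1) = 478×(0.292)^0.63 = 220 K; P₂ = P₁(V₁/V₂)^n = 366 kPa.
W = (P₁V₁−P₂V₂)/(n−1) = (2730×8.67−366×29.7)/0.63 = 20300 J.
Work done on the gas = −W_by = -20300 J.

-20300 J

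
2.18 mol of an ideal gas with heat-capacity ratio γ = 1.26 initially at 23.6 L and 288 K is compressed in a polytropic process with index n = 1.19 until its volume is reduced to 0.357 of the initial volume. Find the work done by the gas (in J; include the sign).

-5940 J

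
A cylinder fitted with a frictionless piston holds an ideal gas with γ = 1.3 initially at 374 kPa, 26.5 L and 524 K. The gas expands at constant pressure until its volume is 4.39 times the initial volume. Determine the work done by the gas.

33600 J

n = P₁V₁/(RT₁) = 374×26.5/(8.314×524) = 2.27 mol.
Isobaric: P stays 374 kPa; V/T = const ⇒ T₂ = 2300 K, V₂ = 116 L.
W = PΔV = 374×(116−26.5) kPa·L = 33600 J.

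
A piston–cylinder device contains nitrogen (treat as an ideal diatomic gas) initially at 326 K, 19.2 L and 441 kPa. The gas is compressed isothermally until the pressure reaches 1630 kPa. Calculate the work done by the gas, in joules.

-11100 J

n = P₁V₁/(RT₁) = 441×19.2/(8.314×326) = 3.12 mol.
Isothermal: T stays 326 K; PV = const ⇒ V₂ = 5.19 L, P₂ = 1630 kPa.
W = nRT ln(V₂/V₁) = 3.12×8.314×326×ln(0.271) = -11100 J.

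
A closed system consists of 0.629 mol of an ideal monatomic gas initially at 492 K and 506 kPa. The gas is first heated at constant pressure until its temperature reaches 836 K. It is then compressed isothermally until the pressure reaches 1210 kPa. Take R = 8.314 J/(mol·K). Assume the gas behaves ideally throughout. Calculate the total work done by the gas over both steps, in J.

-2010 J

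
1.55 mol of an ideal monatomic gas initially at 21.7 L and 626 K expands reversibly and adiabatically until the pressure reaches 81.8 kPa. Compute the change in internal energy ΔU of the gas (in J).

-5500 J

P₁ = nRT₁/V₁ = 1.55×8.314×626/21.7 = 372 kPa.
Adiabatic: T₂/T₁ = (P₂/P₁)^((γ−1)/γ) ⇒ T₂ = 626×(0.220)^0.400 = 342 K; V₂ = 53.8 L.
For an ideal gas ΔU = nCvΔT with Cv = (3/2)R = 12.5 J/(mol·K).
ΔU = 1.55×12.5×(342−626) = -5500 J.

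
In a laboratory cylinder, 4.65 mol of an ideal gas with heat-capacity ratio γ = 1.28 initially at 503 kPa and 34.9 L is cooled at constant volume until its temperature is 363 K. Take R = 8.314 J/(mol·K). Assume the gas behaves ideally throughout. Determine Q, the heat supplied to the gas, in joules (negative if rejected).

T₁ = P₁V₁/(nR) = 503×34.9/(4.65×8.314) = 454 K.
Isochoric: V stays 34.9 L; P/T = const ⇒ T₂ = 363 K, P₂ = 402 kPa.
W = 0 (no volume change).
ΔU = nCvΔT = 4.65×29.7×(363−454) = -12600 J.
Q = ΔU = -12600 J.

-12600 J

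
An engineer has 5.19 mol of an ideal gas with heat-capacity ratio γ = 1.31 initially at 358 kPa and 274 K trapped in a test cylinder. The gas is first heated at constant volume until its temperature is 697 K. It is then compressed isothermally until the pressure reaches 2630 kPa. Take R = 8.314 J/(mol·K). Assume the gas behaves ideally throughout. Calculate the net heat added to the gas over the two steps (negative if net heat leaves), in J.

V₁ = nRT₁/P₁ = 5.19×8.314×274/358 = 33.0 L.
Step 1 — Isochoric: V stays 33.0 L; P/T = const ⇒ T₂ = 697 K, P₂ = 911 kPa.
W = 0 (no volume change).
ΔU = nCvΔT = 5.19×26.8×(697−274) = 58900 J.
Q = ΔU = 58900 J.
State after step 1: P = 911 kPa, V = 33.0 L, T = 697 K.
Step 2 — Isothermal: T stays 697 K; PV = const ⇒ V₂ = 11.4 L, P₂ = 2630 kPa.
ΔU = 0 (ideal gas, T constant).
W = nRT ln(V₂/V₁) = 5.19×8.314×697×ln(0.346) = -31900 J.
Q = ΔU + W = -31900 J.
Net over both steps: W = -31900 J, Q = 27000 J, ΔU = 58900 J.

27000 J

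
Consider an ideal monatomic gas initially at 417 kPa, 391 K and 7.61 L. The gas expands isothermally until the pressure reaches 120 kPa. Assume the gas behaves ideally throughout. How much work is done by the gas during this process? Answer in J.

3950 J

n = P₁V₁/(RT₁) = 417×7.61/(8.314×391) = 0.976 mol.
Isothermal: T stays 391 K; PV = const ⇒ V₂ = 26.4 L, P₂ = 120 kPa.
W = nRT ln(V₂/V₁) = 0.976×8.314×391×ln(3.48) = 3950 J.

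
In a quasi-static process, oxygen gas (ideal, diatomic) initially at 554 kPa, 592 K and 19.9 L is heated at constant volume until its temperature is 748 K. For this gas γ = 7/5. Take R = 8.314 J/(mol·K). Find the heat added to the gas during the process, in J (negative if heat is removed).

7260 J

n = P₁V₁/(RT₁) = 554×19.9/(8.314×592) = 2.24 mol.
Isochoric: V stays 19.9 L; P/T = const ⇒ T₂ = 748 K, P₂ = 700 kPa.
W = 0 (no volume change).
ΔU = nCvΔT = 2.24×20.8×(748−592) = 7260 J.
Q = ΔU = 7260 J.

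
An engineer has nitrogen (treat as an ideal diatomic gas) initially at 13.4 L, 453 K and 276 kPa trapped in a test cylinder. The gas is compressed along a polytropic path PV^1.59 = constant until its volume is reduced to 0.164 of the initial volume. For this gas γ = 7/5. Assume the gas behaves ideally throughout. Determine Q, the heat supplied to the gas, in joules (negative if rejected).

5670 J

n = P₁V₁/(RT₁) = 276×13.4/(8.314×453) = 0.982 mol.
Polytropic n=1.59: T₂ = T₁(V₁/V₂)^(n−1) = 453×(6.10)^0.59 = 1320 K; P₂ = P₁(V₁/V₂)^n = 4890 kPa.
W = (P₁V₁−P₂V₂)/(n−1) = (276×13.4−4890×2.20)/0.59 = -11900 J.
ΔU = nCvΔT = 0.982×20.8×(1320−453) = 17600 J.
Q = ΔU + W = 5670 J.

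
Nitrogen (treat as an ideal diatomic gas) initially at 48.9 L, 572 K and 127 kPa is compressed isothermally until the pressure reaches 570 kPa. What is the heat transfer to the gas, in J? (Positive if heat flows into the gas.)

-9320 J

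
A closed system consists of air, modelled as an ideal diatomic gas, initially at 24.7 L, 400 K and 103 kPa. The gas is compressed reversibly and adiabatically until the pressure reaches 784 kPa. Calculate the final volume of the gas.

5.80 L

Adiabatic: T₂/T₁ = (P₂/P₁)^((γ−1)/γ) ⇒ T₂ = 400×(7.61)^0.286 = 714 K; V₂ = 5.80 L.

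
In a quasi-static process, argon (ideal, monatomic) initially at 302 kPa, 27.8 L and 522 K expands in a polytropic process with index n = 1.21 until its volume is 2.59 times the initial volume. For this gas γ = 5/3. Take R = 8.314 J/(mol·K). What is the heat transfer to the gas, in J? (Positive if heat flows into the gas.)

4960 J

n = P₁V₁/(RT₁) = 302×27.8/(8.314×522) = 1.93 mol.
Polytropic n=1.21: T₂ = T₁(V₁/V₂)^(n−1) = 522×(0.386)^0.21 = 427 K; P₂ = P₁(V₁/V₂)^n = 95.5 kPa.
W = (P₁V₁−P₂V₂)/(n−1) = (302×27.8−95.5×72.0)/0.21 = 7240 J.
ΔU = nCvΔT = 1.93×12.5×(427−522) = -2280 J.
Q = ΔU + W = 4960 J.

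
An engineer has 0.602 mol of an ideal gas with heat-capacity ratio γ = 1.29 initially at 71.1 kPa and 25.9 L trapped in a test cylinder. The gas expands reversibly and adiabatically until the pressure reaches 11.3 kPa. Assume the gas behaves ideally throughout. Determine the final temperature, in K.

T₁ = P₁V₁/(nR) = 71.1×25.9/(0.602×8.314) = 368 K.
Adiabatic: T₂/T₁ = (P₂/P₁)^((γ−1)/γ) ⇒ T₂ = 368×(0.159)^0.225 = 243 K; V₂ = 108 L.

243 K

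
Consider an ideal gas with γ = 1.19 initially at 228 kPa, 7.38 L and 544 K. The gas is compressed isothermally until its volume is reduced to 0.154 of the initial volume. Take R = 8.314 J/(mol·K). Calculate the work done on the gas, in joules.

3150 J

n = P₁V₁/(RT₁) = 228×7.38/(8.314×544) = 0.372 mol.
Isothermal: T stays 544 K; PV = const ⇒ V₂ = 1.14 L, P₂ = 1480 kPa.
W = nRT ln(V₂/V₁) = 0.372×8.314×544×ln(0.154) = -3150 J.
Work done on the gas = −W_by = 3150 J.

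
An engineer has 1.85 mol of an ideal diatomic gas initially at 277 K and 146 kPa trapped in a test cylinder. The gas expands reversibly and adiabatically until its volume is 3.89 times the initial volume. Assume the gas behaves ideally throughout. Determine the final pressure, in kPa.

V₁ = nRT₁/P₁ = 1.85×8.314×277/146 = 29.2 L.
Adiabatic: TV^(γ−1) = const ⇒ T₂ = 277×(0.257)^0.400 = 161 K; PV^γ = const ⇒ P₂ = 21.8 kPa.

21.8 kPa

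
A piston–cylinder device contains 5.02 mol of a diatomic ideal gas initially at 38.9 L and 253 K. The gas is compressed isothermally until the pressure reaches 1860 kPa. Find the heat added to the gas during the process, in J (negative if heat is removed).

P₁ = nRT₁/V₁ = 5.02×8.314×253/38.9 = 271 kPa.
Isothermal: T stays 253 K; PV = const ⇒ V₂ = 5.68 L, P₂ = 1860 kPa.
ΔU = 0 (ideal gas, T constant).
W = nRT ln(V₂/V₁) = 5.02×8.314×253×ln(0.146) = -20300 J.
Q = ΔU + W = -20300 J.

-20300 J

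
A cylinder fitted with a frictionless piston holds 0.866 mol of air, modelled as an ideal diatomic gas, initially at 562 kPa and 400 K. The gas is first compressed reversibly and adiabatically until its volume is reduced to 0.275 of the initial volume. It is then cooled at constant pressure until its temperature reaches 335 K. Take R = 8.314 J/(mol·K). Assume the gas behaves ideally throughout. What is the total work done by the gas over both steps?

-7280 J

V₁ = nRT₁/P₁ = 0.866×8.314×400/562 = 5.12 L.
Step 1 — Adiabatic: TV^(γ−1) = const ⇒ T₂ = 400×(3.64)^0.400 = 670 K; PV^γ = const ⇒ P₂ = 3430 kPa.
ΔU = nCvΔT = 0.866×20.8×(670−400) = 4870 J.
Q = 0 for an adiabatic process, so W = −ΔU = -4870 J.
State after step 1: P = 3430 kPa, V = 1.41 L, T = 670 K.
Step 2 — Isobaric: P stays 3430 kPa; V/T = const ⇒ T₂ = 335 K, V₂ = 0.704 L.
W = PΔV = 3430×(0.704−1.41) kPa·L = -2410 J.
ΔU = nCvΔT = 0.866×20.8×(335−670) = -6040 J.
Q = ΔU + W = nCpΔT = -8450 J.
Net over both steps: W = -7280 J, Q = -8450 J, ΔU = -1170 J.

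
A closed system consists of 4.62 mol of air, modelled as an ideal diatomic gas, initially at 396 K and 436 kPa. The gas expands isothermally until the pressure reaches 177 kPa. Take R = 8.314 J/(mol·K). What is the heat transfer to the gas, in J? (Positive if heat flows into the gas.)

13700 J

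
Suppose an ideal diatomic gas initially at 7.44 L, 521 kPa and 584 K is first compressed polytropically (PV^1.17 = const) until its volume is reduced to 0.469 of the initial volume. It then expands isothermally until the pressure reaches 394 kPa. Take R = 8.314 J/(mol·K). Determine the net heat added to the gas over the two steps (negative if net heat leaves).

3340 J

n = P₁V₁/(RT₁) = 521×7.44/(8.314×584) = 0.798 mol.
Step 1 — Polytropic n=1.17: T₂ = T₁(V₁/V₂)^(n−1) = 584×(2.13)^0.17 = 664 K; P₂ = P₁(V₁/V₂)^n = 1260 kPa.
W = (P₁V₁−P₂V₂)/(n−1) = (521×7.44−1260×3.49)/0.17 = -3130 J.
ΔU = nCvΔT = 0.798×20.8×(664−584) = 1330 J.
Q = ΔU + W = -1800 J.
State after step 1: P = 1260 kPa, V = 3.49 L, T = 664 K.
Step 2 — Isothermal: T stays 664 K; PV = const ⇒ V₂ = 11.2 L, P₂ = 394 kPa.
ΔU = 0 (ideal gas, T constant).
W = nRT ln(V₂/V₁) = 0.798×8.314×664×ln(3.21) = 5140 J.
Q = ΔU + W = 5140 J.
Net over both steps: W = 2010 J, Q = 3340 J, ΔU = 1330 J.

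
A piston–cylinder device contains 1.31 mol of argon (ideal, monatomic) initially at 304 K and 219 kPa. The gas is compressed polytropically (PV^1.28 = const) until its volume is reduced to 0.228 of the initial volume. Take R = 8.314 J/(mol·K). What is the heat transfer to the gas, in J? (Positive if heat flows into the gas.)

V₁ = nRT₁/P₁ = 1.31×8.314×304/219 = 15.1 L.
Polytropic n=1.28: T₂ = T₁(V₁/V₂)^(n−1) = 304×(4.39)^0.28 = 460 K; P₂ = P₁(V₁/V₂)^n = 1450 kPa.
W = (P₁V₁−P₂V₂)/(n−1) = (219×15.1−1450×3.45)/0.28 = -6060 J.
ΔU = nCvΔT = 1.31×12.5×(460−304) = 2550 J.
Q = ΔU + W = -3520 J.

-3520 J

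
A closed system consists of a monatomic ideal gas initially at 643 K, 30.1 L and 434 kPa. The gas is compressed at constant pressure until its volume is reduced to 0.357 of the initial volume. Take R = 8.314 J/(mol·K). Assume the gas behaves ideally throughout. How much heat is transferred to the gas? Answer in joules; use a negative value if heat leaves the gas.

n = P₁V₁/(RT₁) = 434×30.1/(8.314×643) = 2.44 mol.
Isobaric: P stays 434 kPa; V/T = const ⇒ T₂ = 230 K, V₂ = 10.7 L.
W = PΔV = 434×(10.7−30.1) kPa·L = -8400 J.
ΔU = nCvΔT = 2.44×12.5×(230−643) = -12600 J.
Q = ΔU + W = nCpΔT = -21000 J.

-21000 J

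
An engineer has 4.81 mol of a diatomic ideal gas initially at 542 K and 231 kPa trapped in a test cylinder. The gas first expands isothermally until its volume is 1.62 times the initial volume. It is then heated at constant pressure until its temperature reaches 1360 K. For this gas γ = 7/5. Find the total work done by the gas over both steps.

43200 J

V₁ = nRT₁/P₁ = 4.81×8.314×542/231 = 93.8 L.
Step 1 — Isothermal: T stays 542 K; PV = const ⇒ V₂ = 152 L, P₂ = 143 kPa.
ΔU = 0 (ideal gas, T constant).
W = nRT ln(V₂/V₁) = 4.81×8.314×542×ln(1.62) = 10500 J.
Q = ΔU + W = 10500 J.
State after step 1: P = 143 kPa, V = 152 L, T = 542 K.
Step 2 — Isobaric: P stays 143 kPa; V/T = const ⇒ T₂ = 1360 K, V₂ = 381 L.
W = PΔV = 143×(381−152) kPa·L = 32700 J.
ΔU = nCvΔT = 4.81×20.8×(1360−542) = 81800 J.
Q = ΔU + W = nCpΔT = 114000 J.
Net over both steps: W = 43200 J, Q = 125000 J, ΔU = 81800 J.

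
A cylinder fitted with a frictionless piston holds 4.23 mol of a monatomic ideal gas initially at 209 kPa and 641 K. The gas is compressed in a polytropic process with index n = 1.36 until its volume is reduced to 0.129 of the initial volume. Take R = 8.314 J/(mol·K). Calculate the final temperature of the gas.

1340 K

V₁ = nRT₁/P₁ = 4.23×8.314×641/209 = 108 L.
Polytropic n=1.36: T₂ = T₁(V₁/V₂)^(n−1) = 641×(7.75)^0.36 = 1340 K; P₂ = P₁(V₁/V₂)^n = 3390 kPa.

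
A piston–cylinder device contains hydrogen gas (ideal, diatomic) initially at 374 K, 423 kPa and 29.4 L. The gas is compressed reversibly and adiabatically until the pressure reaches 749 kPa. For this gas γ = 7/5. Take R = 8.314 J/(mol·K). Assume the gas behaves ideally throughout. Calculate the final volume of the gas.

19.5 L

Adiabatic: T₂/T₁ = (P₂/P₁)^((γ−1)/γ) ⇒ T₂ = 374×(1.77)^0.286 = 440 K; V₂ = 19.5 L.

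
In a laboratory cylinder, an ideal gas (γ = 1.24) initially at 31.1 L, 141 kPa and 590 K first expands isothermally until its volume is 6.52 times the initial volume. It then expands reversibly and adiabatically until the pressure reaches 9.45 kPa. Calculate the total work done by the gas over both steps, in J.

10900 J

n = P₁V₁/(RT₁) = 141×31.1/(8.314×590) = 0.894 mol.
Step 1 — Isothermal: T stays 590 K; PV = const ⇒ V₂ = 203 L, P₂ = 21.6 kPa.
ΔU = 0 (ideal gas, T constant).
W = nRT ln(V₂/V₁) = 0.894×8.314×590×ln(6.52) = 8220 J.
Q = ΔU + W = 8220 J.
State after step 1: P = 21.6 kPa, V = 203 L, T = 590 K.
Step 2 — Adiabatic: T₂/T₁ = (P₂/P₁)^((γ−1)/γ) ⇒ T₂ = 590×(0.437)^0.194 = 503 K; V₂ = 395 L.
ΔU = nCvΔT = 0.894×34.6×(503−590) = -2710 J.
Q = 0 for an adiabatic process, so W = −ΔU = 2710 J.
Net over both steps: W = 10900 J, Q = 8220 J, ΔU = -2710 J.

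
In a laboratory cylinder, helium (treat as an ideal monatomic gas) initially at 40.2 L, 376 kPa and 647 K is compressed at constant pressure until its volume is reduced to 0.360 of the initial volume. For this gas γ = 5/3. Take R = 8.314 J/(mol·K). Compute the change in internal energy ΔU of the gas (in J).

n = P₁V₁/(RT₁) = 376×40.2/(8.314×647) = 2.81 mol.
Isobaric: P stays 376 kPa; V/T = const ⇒ T₂ = 233 K, V₂ = 14.5 L.
For an ideal gas ΔU = nCvΔT with Cv = (3/2)R = 12.5 J/(mol·K).
ΔU = 2.81×12.5×(233−647) = -14500 J.

-14500 J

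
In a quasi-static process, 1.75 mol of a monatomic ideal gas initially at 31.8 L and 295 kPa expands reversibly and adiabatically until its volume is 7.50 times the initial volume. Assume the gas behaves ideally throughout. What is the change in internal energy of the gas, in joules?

-10400 J

T₁ = P₁V₁/(nR) = 295×31.8/(1.75×8.314) = 645 K.
Adiabatic: TV^(γ−1) = const ⇒ T₂ = 645×(0.133)^0.667 = 168 K; PV^γ = const ⇒ P₂ = 10.3 kPa.
For an ideal gas ΔU = nCvΔT with Cv = (3/2)R = 12.5 J/(mol·K).
ΔU = 1.75×12.5×(168−645) = -10400 J.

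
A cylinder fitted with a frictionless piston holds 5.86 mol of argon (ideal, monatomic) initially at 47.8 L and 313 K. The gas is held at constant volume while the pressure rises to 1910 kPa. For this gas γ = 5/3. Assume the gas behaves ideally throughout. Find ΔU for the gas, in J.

114000 J

P₁ = nRT₁/V₁ = 5.86×8.314×313/47.8 = 319 kPa.
Isochoric: V stays 47.8 L; P/T = const ⇒ T₂ = 1870 K, P₂ = 1910 kPa.
For an ideal gas ΔU = nCvΔT with Cv = (3/2)R = 12.5 J/(mol·K).
ΔU = 5.86×12.5×(1870−313) = 114000 J.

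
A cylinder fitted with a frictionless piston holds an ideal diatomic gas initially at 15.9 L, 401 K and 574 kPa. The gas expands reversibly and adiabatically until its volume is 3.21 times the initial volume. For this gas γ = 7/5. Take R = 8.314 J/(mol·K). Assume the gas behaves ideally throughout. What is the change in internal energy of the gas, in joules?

n = P₁V₁/(RT₁) = 574×15.9/(8.314×401) = 2.74 mol.
Adiabatic: TV^(γ−1) = const ⇒ T₂ = 401×(0.312)^0.400 = 252 K; PV^γ = const ⇒ P₂ = 112 kPa.
For an ideal gas ΔU = nCvΔT with Cv = (5/2)R = 20.8 J/(mol·K).
ΔU = 2.74×20.8×(252−401) = -8510 J.

-8510 J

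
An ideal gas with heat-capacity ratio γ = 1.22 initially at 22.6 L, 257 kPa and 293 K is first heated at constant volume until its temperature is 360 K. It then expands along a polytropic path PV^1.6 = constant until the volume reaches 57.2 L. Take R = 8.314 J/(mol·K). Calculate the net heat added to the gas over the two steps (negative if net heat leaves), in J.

-2740 J

n = P₁V₁/(RT₁) = 257×22.6/(8.314×293) = 2.38 mol.
Step 1 — Isochoric: V stays 22.6 L; P/T = const ⇒ T₂ = 360 K, P₂ = 316 kPa.
W = 0 (no volume change).
ΔU = nCvΔT = 2.38×37.8×(360−293) = 6040 J.
Q = ΔU = 6040 J.
State after step 1: P = 316 kPa, V = 22.6 L, T = 360 K.
Step 2 — Polytropic n=1.6: T₂ = T₁(V₁/V₂)^(n−1) = 360×(0.395)^0.60 = 206 K; P₂ = P₁(V₁/V₂)^n = 71.5 kPa.
W = (P₁V₁−P₂V₂)/(n−1) = (316×22.6−71.5×57.2)/0.60 = 5080 J.
ΔU = nCvΔT = 2.38×37.8×(206−360) = -13900 J.
Q = ΔU + W = -8780 J.
Net over both steps: W = 5080 J, Q = -2740 J, ΔU = -7820 J.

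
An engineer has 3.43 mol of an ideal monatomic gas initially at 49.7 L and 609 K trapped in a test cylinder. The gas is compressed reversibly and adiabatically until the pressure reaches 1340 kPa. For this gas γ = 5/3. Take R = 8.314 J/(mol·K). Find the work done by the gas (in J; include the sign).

-18500 J

P₁ = nRT₁/V₁ = 3.43×8.314×609/49.7 = 349 kPa.
Adiabatic: T₂/T₁ = (P₂/P₁)^((γ−1)/γ) ⇒ T₂ = 609×(3.83)^0.400 = 1040 K; V₂ = 22.2 L.
ΔU = nCvΔT = 3.43×12.5×(1040−609) = 18500 J.
Q = 0 for an adiabatic process, so W = −ΔU = -18500 J.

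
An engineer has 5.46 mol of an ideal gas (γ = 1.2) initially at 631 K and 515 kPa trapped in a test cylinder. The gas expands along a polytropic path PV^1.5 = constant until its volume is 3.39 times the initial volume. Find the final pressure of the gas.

82.5 kPa

V₁ = nRT₁/P₁ = 5.46×8.314×631/515 = 55.6 L.
Polytropic n=1.5: T₂ = T₁(V₁/V₂)^(n−1) = 631×(0.295)^0.50 = 343 K; P₂ = P₁(V₁/V₂)^n = 82.5 kPa.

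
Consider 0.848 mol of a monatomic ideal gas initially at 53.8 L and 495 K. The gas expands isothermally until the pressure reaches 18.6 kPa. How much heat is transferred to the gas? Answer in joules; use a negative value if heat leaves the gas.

P₁ = nRT₁/V₁ = 0.848×8.314×495/53.8 = 64.9 kPa.
Isothermal: T stays 495 K; PV = const ⇒ V₂ = 188 L, P₂ = 18.6 kPa.
ΔU = 0 (ideal gas, T constant).
W = nRT ln(V₂/V₁) = 0.848×8.314×495×ln(3.49) = 4360 J.
Q = ΔU + W = 4360 J.

4360 J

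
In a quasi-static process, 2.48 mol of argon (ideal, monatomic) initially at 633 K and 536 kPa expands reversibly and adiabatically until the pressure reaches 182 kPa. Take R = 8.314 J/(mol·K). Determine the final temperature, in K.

411 K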